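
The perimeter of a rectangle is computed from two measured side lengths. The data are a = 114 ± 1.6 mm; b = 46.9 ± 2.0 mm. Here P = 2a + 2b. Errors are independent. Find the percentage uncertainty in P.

1.59%

For a sum/difference, combine absolute errors in quadrature:
  (2·δa)² = 10.2;  (2·δb)² = 16.0
δP = √(26.2) = 5.12 mm
P = 322 mm, so δP/P = 5.12/322 = 0.0159.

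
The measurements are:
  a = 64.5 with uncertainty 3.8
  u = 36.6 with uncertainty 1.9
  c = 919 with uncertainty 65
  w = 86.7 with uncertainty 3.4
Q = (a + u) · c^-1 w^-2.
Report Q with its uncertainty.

(1.46 ± 0.166) × 10^-5

Let h = a + u = 101. δh = √(δa² + δu²) = √(14.4 + 3.61) = 4.25, so δh/h = 0.0420.
Q is then a monomial in h, c, w:
δQ/Q = √((δh/h)² + (-1·δc/c)² + (-2·δw/w)²) = √(0.00177 + 0.00500 + 0.00615) = 0.114
Q = 1.46e-05, so δQ = 0.114 × 1.46e-05 = 1.66e-06.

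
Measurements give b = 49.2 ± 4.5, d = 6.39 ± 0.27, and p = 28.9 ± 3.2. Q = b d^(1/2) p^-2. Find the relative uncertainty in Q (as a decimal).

0.241

Products/powers → add relative errors in quadrature, weighted by exponent:
  (1·δb/b)² = (1×0.0915)² = 0.00837;  (½·δd/d)² = (0.5×0.0423)² = 0.000446;  (-2·δp/p)² = (-2×0.111)² = 0.0490
δQ/Q = √(0.0579) = 0.241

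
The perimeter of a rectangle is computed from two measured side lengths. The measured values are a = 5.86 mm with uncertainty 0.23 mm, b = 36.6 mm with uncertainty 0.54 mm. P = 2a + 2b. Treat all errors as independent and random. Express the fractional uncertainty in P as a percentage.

1.38%

P is a linear combination, so absolute uncertainties add in quadrature:
  (2·δa)² = 0.212;  (2·δb)² = 1.17
δP = √(1.38) = 1.17 mm
P = 84.9 mm, so δP/P = 1.17/84.9 = 0.0138.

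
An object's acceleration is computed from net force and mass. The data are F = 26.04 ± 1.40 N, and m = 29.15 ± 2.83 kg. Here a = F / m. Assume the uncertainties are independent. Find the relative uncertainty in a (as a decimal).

Each factor contributes (exponent × relative error)² to (δa/a)²:
  (1·δF/F)² = (1×0.0538)² = 0.00289;  (-1·δm/m)² = (-1×0.0971)² = 0.00943
δa/a = √(0.0123) = 0.111

0.111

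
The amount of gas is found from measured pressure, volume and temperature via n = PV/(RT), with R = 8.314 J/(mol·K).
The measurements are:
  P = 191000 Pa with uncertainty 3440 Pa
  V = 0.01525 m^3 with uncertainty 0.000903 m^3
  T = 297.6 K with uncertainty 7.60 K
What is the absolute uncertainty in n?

0.0788 mol

Since n is a product/quotient, work with relative uncertainties:
  (1·δP/P)² = (1×0.0180)² = 0.000324;  (1·δV/V)² = (1×0.0592)² = 0.00351;  (-1·δT/T)² = (-1×0.0255)² = 0.000652
δn/n = √(0.00448) = 0.0670
n = 1.177 mol, so δn = 0.0670 × 1.177 = 0.0788 mol.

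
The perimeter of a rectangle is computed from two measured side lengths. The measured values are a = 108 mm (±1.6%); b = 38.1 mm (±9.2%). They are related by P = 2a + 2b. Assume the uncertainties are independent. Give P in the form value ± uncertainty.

292 ± 7.82 mm

Absolute uncertainties add in quadrature for a linear combination:
  (2·δa)² = 11.9;  (2·δb)² = 49.1
δP = √(61.1) = 7.82 mm
P = 292 mm.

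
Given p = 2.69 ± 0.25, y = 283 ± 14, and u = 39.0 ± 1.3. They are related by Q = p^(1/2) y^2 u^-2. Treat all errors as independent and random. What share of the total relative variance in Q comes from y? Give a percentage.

(δQ/Q)² = (½·δp/p)² + (2·δy/y)² + (-2·δu/u)²
  p term: (0.5×0.0929)² = 0.00216
  y term: (2×0.0495)² = 0.00979
  u term: (-2×0.0333)² = 0.00444
Total = 0.0164. Share from y = 0.00979/0.0164 = 0.597.

59.7%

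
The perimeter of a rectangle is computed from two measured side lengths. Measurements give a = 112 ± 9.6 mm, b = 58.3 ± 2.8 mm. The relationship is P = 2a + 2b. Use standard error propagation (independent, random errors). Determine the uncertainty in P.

20.0 mm

Each term contributes (cᵢ δxᵢ)² to (δP)²:
  (2·δa)² = 369;  (2·δb)² = 31.4
δP = √(400) = 20.0 mm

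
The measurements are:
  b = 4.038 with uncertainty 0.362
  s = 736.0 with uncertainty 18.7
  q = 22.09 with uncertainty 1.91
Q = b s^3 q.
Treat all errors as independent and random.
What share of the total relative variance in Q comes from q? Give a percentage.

(δQ/Q)² = (1·δb/b)² + (3·δs/s)² + (1·δq/q)²
  b term: (1×0.0896)² = 0.00804
  s term: (3×0.0254)² = 0.00581
  q term: (1×0.0865)² = 0.00748
Total = 0.0213. Share from q = 0.00748/0.0213 = 0.351.

35.1%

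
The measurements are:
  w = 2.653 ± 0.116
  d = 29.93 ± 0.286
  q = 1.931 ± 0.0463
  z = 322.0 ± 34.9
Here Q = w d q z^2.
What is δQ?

3.54e+06

Q is a product of powers, so relative uncertainties combine in quadrature:
  (1·δw/w)² = (1×0.0437)² = 0.00191;  (1·δd/d)² = (1×0.00956)² = 9.13e-05;  (1·δq/q)² = (1×0.0240)² = 0.000575;  (2·δz/z)² = (2×0.108)² = 0.0470
δQ/Q = √(0.0496) = 0.223
Q = 1.59e+07, so δQ = 0.223 × 1.59e+07 = 3.54e+06.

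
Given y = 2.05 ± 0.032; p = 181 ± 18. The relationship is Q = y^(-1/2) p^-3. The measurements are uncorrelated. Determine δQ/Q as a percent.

Each factor contributes (exponent × relative error)² to (δQ/Q)²:
  (−½·δy/y)² = (-0.5×0.0156)² = 6.09e-05;  (-3·δp/p)² = (-3×0.0994)² = 0.0890
δQ/Q = √(0.0891) = 0.298

29.8%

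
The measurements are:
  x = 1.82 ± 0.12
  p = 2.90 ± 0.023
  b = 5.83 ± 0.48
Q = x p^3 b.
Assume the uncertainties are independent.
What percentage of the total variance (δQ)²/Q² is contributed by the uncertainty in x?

(δQ/Q)² = (1·δx/x)² + (3·δp/p)² + (1·δb/b)²
  x term: (1×0.0659)² = 0.00435
  p term: (3×0.00793)² = 0.000566
  b term: (1×0.0823)² = 0.00678
Total = 0.0117. Share from x = 0.00435/0.0117 = 0.372.

37.2%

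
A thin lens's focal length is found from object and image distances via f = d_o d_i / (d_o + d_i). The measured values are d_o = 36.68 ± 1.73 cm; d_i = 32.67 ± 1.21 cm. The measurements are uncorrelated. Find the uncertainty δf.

∂f/∂d_o = (d_i/(d_o+d_i))² = 0.222;  ∂f/∂d_i = (d_o/(d_o+d_i))² = 0.280
δf = √((∂f/∂d_o · δd_o)² + (∂f/∂d_i · δd_i)²) = √(0.147 + 0.115) = 0.512 cm

0.512 cm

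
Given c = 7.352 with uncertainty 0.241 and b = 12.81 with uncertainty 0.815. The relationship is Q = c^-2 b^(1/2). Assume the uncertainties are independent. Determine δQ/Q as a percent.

7.29%

Since Q is a product/quotient, work with relative uncertainties:
  (-2·δc/c)² = (-2×0.0328)² = 0.00430;  (½·δb/b)² = (0.5×0.0636)² = 0.00101
δQ/Q = √(0.00531) = 0.0729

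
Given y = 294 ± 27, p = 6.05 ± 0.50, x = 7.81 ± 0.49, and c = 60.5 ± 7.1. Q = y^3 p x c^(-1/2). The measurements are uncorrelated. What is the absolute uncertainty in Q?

4.63e+07

Q is a product of powers, so relative uncertainties combine in quadrature:
  (3·δy/y)² = (3×0.0918)² = 0.0759;  (1·δp/p)² = (1×0.0826)² = 0.00683;  (1·δx/x)² = (1×0.0627)² = 0.00394;  (−½·δc/c)² = (-0.5×0.117)² = 0.00344
δQ/Q = √(0.0901) = 0.300
Q = 1.54e+08, so δQ = 0.300 × 1.54e+08 = 4.63e+07.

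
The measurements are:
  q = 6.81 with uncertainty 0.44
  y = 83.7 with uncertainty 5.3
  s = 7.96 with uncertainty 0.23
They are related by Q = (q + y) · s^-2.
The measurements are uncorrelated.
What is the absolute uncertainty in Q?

0.118

Let u = q + y = 90.5. δu = √(δq² + δy²) = √(0.194 + 28.1) = 5.32, so δu/u = 0.0588.
Q is then a monomial in u, s:
δQ/Q = √((δu/u)² + (-2·δs/s)²) = √(0.00345 + 0.00334) = 0.0824
Q = 1.43, so δQ = 0.0824 × 1.43 = 0.118.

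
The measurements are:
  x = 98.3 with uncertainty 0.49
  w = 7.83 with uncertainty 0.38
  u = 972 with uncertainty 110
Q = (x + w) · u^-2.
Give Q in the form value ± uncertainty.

Let h = x + w = 106. δh = √(δx² + δw²) = √(0.240 + 0.144) = 0.620, so δh/h = 0.00584.
Q is then a monomial in h, u:
δQ/Q = √((δh/h)² + (-2·δu/u)²) = √(3.41e-05 + 0.0512) = 0.226
Q = 0.000112, so δQ = 0.226 × 0.000112 = 2.54e-05.

(1.12 ± 0.254) × 10^-4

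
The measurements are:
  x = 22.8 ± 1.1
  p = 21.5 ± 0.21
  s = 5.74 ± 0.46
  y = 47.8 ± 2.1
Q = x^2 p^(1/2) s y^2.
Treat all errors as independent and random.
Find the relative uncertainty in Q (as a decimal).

Relative error in a monomial: (δQ/Q)² = Σ (nᵢ · δxᵢ/xᵢ)².
  (2·δx/x)² = (2×0.0482)² = 0.00931;  (½·δp/p)² = (0.5×0.00977)² = 2.39e-05;  (1·δs/s)² = (1×0.0801)² = 0.00642;  (2·δy/y)² = (2×0.0439)² = 0.00772
δQ/Q = √(0.0235) = 0.153

0.153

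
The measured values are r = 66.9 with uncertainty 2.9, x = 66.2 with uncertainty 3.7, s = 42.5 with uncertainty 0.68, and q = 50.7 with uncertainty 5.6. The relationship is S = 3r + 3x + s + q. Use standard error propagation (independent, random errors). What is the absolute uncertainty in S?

S is a linear combination, so absolute uncertainties add in quadrature:
  (3·δr)² = 75.7;  (3·δx)² = 123;  (δs)² = 0.462;  (δq)² = 31.4
δS = √(231) = 15.2

15.2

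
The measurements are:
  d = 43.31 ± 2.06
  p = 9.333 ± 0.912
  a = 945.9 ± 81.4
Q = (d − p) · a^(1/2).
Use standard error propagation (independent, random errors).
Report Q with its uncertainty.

1045 ± 82.6

Let u = d − p = 33.98. δu = √(δd² + δp²) = √(4.24 + 0.832) = 2.25, so δu/u = 0.0663.
Q is then a monomial in u, a:
δQ/Q = √((δu/u)² + (½·δa/a)²) = √(0.00440 + 0.00185) = 0.0790
Q = 1045, so δQ = 0.0790 × 1045 = 82.6.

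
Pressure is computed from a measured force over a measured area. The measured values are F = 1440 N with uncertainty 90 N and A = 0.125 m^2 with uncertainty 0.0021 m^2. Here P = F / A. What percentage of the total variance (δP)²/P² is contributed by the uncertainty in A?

6.74%

(δP/P)² = (1·δF/F)² + (-1·δA/A)²
  F term: (1×0.0625)² = 0.00391
  A term: (-1×0.0168)² = 0.000282
Total = 0.00419. Share from A = 0.000282/0.00419 = 0.0674.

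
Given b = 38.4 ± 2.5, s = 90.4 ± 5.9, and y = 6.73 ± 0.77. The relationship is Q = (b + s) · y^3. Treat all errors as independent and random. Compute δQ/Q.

Let u = b + s = 129. δu = √(δb² + δs²) = √(6.25 + 34.8) = 6.41, so δu/u = 0.0498.
Q is then a monomial in u, y:
δQ/Q = √((δu/u)² + (3·δy/y)²) = √(0.00248 + 0.118) = 0.347

0.347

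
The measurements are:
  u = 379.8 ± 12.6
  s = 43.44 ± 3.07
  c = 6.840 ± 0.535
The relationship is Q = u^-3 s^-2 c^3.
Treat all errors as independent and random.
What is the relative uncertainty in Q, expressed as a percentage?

29.1%

Each factor contributes (exponent × relative error)² to (δQ/Q)²:
  (-3·δu/u)² = (-3×0.0332)² = 0.00991;  (-2·δs/s)² = (-2×0.0707)² = 0.0200;  (3·δc/c)² = (3×0.0782)² = 0.0551
δQ/Q = √(0.0849) = 0.291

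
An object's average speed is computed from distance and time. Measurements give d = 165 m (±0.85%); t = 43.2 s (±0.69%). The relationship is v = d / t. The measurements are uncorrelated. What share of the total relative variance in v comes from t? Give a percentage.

(δv/v)² = (1·δd/d)² + (-1·δt/t)²
  d term: (1×0.00850)² = 7.23e-05
  t term: (-1×0.00690)² = 4.76e-05
Total = 0.000120. Share from t = 4.76e-05/0.000120 = 0.397.

39.7%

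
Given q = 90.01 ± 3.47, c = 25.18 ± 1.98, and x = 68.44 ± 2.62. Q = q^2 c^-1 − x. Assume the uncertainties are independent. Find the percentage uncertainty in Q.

14.0%

Let p = q^2·c^-1 = 321.8. δp/p = √((2·δq/q)² + (-1·δc/c)²) = √(0.00594 + 0.00618) = 0.110, so δp = 35.4.
Q = p − x: δQ = √(δp² + δx²) = √(1260 + 6.86) = 35.5
Q = 253.3, so δQ/Q = 35.5/253.3 = 0.140.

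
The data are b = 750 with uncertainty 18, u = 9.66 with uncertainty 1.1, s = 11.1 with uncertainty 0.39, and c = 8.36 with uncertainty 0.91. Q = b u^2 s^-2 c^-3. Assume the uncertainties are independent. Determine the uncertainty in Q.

0.394

Since Q is a product/quotient, work with relative uncertainties:
  (1·δb/b)² = (1×0.0240)² = 0.000576;  (2·δu/u)² = (2×0.114)² = 0.0519;  (-2·δs/s)² = (-2×0.0351)² = 0.00494;  (-3·δc/c)² = (-3×0.109)² = 0.107
δQ/Q = √(0.164) = 0.405
Q = 0.972, so δQ = 0.405 × 0.972 = 0.394.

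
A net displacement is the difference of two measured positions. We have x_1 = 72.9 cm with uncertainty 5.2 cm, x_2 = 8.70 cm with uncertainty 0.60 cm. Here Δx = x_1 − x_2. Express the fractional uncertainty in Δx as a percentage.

8.15%

Each term contributes (cᵢ δxᵢ)² to (δΔx)²:
  (δx_1)² = 27.0;  (δx_2)² = 0.360
δΔx = √(27.4) = 5.23 cm
Δx = 64.2 cm, so δΔx/Δx = 5.23/64.2 = 0.0815.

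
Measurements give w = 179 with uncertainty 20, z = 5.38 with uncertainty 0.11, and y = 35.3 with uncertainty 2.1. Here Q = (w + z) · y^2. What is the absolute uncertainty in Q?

Let u = w + z = 184. δu = √(δw² + δz²) = √(400 + 0.0121) = 20.0, so δu/u = 0.108.
Q is then a monomial in u, y:
δQ/Q = √((δu/u)² + (2·δy/y)²) = √(0.0118 + 0.0142) = 0.161
Q = 2.3e+05, so δQ = 0.161 × 2.3e+05 = 37000.

37000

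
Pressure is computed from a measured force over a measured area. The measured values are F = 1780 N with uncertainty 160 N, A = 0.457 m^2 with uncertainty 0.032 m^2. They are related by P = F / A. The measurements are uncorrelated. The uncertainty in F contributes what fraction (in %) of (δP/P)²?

(δP/P)² = (1·δF/F)² + (-1·δA/A)²
  F term: (1×0.0899)² = 0.00808
  A term: (-1×0.0700)² = 0.00490
Total = 0.0130. Share from F = 0.00808/0.0130 = 0.622.

62.2%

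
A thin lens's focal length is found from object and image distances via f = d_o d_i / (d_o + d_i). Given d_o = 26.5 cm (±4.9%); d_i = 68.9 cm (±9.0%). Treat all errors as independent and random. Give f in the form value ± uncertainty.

19.1 ± 0.829 cm

∂f/∂d_o = (d_i/(d_o+d_i))² = 0.522;  ∂f/∂d_i = (d_o/(d_o+d_i))² = 0.0772
δf = √((∂f/∂d_o · δd_o)² + (∂f/∂d_i · δd_i)²) = √(0.459 + 0.229) = 0.829 cm
f = 19.1 cm.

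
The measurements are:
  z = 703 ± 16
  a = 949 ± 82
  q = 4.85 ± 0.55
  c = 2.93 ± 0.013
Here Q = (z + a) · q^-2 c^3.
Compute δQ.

411

Let u = z + a = 1650. δu = √(δz² + δa²) = √(256 + 6720) = 83.5, so δu/u = 0.0506.
Q is then a monomial in u, q, c:
δQ/Q = √((δu/u)² + (-2·δq/q)² + (3·δc/c)²) = √(0.00256 + 0.0514 + 0.000177) = 0.233
Q = 1770, so δQ = 0.233 × 1770 = 411.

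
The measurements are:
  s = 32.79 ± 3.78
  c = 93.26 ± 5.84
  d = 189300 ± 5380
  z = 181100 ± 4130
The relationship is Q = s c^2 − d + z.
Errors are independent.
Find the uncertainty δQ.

Let p = s·c^2 = 285200. δp/p = √((1·δs/s)² + (2·δc/c)²) = √(0.0133 + 0.0157) = 0.170, so δp = 48500.
Q = p − d + z: δQ = √(δp² + δd² + δz²) = √(2.36e+09 + 2.89e+07 + 1.71e+07) = 49000

49000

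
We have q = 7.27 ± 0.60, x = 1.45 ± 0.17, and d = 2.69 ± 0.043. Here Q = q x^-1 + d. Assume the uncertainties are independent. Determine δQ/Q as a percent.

9.35%

Let p = q·x^-1 = 5.01. δp/p = √((1·δq/q)² + (-1·δx/x)²) = √(0.00681 + 0.0137) = 0.143, so δp = 0.719.
Q = p + d: δQ = √(δp² + δd²) = √(0.517 + 0.00185) = 0.720
Q = 7.70, so δQ/Q = 0.720/7.70 = 0.0935.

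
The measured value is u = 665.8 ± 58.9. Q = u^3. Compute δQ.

Since Q is a product/quotient, work with relative uncertainties:
  (3·δu/u)² = (3×0.0885)² = 0.0704
δQ/Q = √(0.0704) = 0.265
Q = 2.951e+08, so δQ = 0.265 × 2.951e+08 = 7.83e+07.

7.83e+07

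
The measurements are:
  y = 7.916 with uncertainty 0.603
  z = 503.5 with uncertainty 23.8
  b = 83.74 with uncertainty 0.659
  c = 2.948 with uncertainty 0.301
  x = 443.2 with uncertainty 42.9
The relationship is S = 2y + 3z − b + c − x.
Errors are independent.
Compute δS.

Sums and differences: (δS)² = Σ (cᵢ δxᵢ)².
  (2·δy)² = 1.45;  (3·δz)² = 5100;  (δb)² = 0.434;  (δc)² = 0.0906;  (δx)² = 1840
δS = √(6940) = 83.3

83.3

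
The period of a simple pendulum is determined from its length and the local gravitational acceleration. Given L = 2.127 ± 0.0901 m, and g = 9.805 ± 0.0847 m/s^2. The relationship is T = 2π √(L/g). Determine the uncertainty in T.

For a monomial T ∝ L^(1/2), g^(-1/2), fractional errors add in quadrature:
  (½·δL/L)² = (0.5×0.0424)² = 0.000449;  (−½·δg/g)² = (-0.5×0.00864)² = 1.87e-05
δT/T = √(0.000467) = 0.0216
T = 2.926 s, so δT = 0.0216 × 2.926 = 0.0633 s.

0.0633 s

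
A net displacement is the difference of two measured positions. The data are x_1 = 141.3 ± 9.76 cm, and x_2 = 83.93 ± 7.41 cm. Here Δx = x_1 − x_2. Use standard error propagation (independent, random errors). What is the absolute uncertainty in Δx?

Δx is a linear combination, so absolute uncertainties add in quadrature:
  (δx_1)² = 95.3;  (δx_2)² = 54.9
δΔx = √(150) = 12.3 cm

12.3 cm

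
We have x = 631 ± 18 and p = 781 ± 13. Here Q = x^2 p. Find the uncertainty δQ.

Q is a product of powers, so relative uncertainties combine in quadrature:
  (2·δx/x)² = (2×0.0285)² = 0.00325;  (1·δp/p)² = (1×0.0166)² = 0.000277
δQ/Q = √(0.00353) = 0.0594
Q = 3.11e+08, so δQ = 0.0594 × 3.11e+08 = 1.85e+07.

1.85e+07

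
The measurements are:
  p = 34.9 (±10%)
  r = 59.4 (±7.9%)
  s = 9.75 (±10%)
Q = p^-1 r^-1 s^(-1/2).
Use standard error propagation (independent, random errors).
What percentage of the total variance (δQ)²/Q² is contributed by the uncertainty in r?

(δQ/Q)² = (-1·δp/p)² + (-1·δr/r)² + (−½·δs/s)²
  p term: (-1×0.100)² = 0.0100
  r term: (-1×0.0790)² = 0.00624
  s term: (-0.5×0.100)² = 0.00250
Total = 0.0187. Share from r = 0.00624/0.0187 = 0.333.

33.3%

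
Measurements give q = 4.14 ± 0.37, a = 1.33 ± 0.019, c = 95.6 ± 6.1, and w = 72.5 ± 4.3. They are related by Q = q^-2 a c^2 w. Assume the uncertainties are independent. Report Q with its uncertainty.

51400 ± 11700

Products/powers → add relative errors in quadrature, weighted by exponent:
  (-2·δq/q)² = (-2×0.0894)² = 0.0319;  (1·δa/a)² = (1×0.0143)² = 0.000204;  (2·δc/c)² = (2×0.0638)² = 0.0163;  (1·δw/w)² = (1×0.0593)² = 0.00352
δQ/Q = √(0.0520) = 0.228
Q = 51400, so δQ = 0.228 × 51400 = 11700.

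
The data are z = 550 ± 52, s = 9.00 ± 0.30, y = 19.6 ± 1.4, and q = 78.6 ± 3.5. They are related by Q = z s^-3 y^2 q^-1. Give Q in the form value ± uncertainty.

Q is a product of powers, so relative uncertainties combine in quadrature:
  (1·δz/z)² = (1×0.0945)² = 0.00894;  (-3·δs/s)² = (-3×0.0333)² = 0.0100;  (2·δy/y)² = (2×0.0714)² = 0.0204;  (-1·δq/q)² = (-1×0.0445)² = 0.00198
δQ/Q = √(0.0413) = 0.203
Q = 3.69, so δQ = 0.203 × 3.69 = 0.750.

3.69 ± 0.750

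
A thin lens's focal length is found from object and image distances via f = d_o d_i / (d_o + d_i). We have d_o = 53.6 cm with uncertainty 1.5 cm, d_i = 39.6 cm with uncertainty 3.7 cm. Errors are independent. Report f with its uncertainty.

22.8 ± 1.25 cm

∂f/∂d_o = (d_i/(d_o+d_i))² = 0.181;  ∂f/∂d_i = (d_o/(d_o+d_i))² = 0.331
δf = √((∂f/∂d_o · δd_o)² + (∂f/∂d_i · δd_i)²) = √(0.0733 + 1.50) = 1.25 cm
f = 22.8 cm.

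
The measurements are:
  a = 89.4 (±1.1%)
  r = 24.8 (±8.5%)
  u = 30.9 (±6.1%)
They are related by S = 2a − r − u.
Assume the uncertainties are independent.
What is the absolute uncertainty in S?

3.44

S is a linear combination, so absolute uncertainties add in quadrature:
  (2·δa)² = 3.87;  (δr)² = 4.44;  (δu)² = 3.55
δS = √(11.9) = 3.44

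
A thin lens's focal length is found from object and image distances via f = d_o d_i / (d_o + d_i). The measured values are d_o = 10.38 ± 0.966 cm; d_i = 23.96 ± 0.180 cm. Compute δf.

∂f/∂d_o = (d_i/(d_o+d_i))² = 0.487;  ∂f/∂d_i = (d_o/(d_o+d_i))² = 0.0914
δf = √((∂f/∂d_o · δd_o)² + (∂f/∂d_i · δd_i)²) = √(0.221 + 0.000270) = 0.471 cm

0.471 cm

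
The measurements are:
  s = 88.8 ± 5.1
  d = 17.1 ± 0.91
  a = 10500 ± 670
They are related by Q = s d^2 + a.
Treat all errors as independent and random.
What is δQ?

Let p = s·d^2 = 26000. δp/p = √((1·δs/s)² + (2·δd/d)²) = √(0.00330 + 0.0113) = 0.121, so δp = 3140.
Q = p + a: δQ = √(δp² + δa²) = √(9.86e+06 + 4.49e+05) = 3210

3210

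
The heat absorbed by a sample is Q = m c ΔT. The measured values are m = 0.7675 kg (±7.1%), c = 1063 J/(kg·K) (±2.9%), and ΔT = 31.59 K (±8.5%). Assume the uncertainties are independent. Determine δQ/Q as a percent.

11.4%

For a monomial Q ∝ m, c, ΔT, fractional errors add in quadrature:
  (1·δm/m)² = (1×0.0710)² = 0.00504;  (1·δc/c)² = (1×0.0290)² = 0.000841;  (1·δΔT/ΔT)² = (1×0.0850)² = 0.00723
δQ/Q = √(0.0131) = 0.114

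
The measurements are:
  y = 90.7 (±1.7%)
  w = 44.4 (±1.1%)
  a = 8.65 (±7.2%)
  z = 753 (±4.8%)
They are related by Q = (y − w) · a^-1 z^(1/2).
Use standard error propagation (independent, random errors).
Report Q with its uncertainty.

Let u = y − w = 46.3. δu = √(δy² + δw²) = √(2.38 + 0.239) = 1.62, so δu/u = 0.0349.
Q is then a monomial in u, a, z:
δQ/Q = √((δu/u)² + (-1·δa/a)² + (½·δz/z)²) = √(0.00122 + 0.00518 + 0.000576) = 0.0835
Q = 147, so δQ = 0.0835 × 147 = 12.3.

147 ± 12.3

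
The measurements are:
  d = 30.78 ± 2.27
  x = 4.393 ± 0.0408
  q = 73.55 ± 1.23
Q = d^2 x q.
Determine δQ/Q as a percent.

For a monomial Q ∝ d^2, x, q, fractional errors add in quadrature:
  (2·δd/d)² = (2×0.0737)² = 0.0218;  (1·δx/x)² = (1×0.00929)² = 8.63e-05;  (1·δq/q)² = (1×0.0167)² = 0.000280
δQ/Q = √(0.0221) = 0.149

14.9%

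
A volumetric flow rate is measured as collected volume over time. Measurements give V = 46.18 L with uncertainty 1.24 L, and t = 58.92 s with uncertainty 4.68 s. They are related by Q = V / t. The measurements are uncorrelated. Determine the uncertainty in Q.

Since Q is a product/quotient, work with relative uncertainties:
  (1·δV/V)² = (1×0.0269)² = 0.000721;  (-1·δt/t)² = (-1×0.0794)² = 0.00631
δQ/Q = √(0.00703) = 0.0838
Q = 0.7838 L/s, so δQ = 0.0838 × 0.7838 = 0.0657 L/s.

0.0657 L/s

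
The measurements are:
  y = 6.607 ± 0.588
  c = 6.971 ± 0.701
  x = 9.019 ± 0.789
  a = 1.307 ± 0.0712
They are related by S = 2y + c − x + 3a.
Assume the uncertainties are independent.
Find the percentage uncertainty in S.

Absolute uncertainties add in quadrature for a linear combination:
  (2·δy)² = 1.38;  (δc)² = 0.491;  (δx)² = 0.623;  (3·δa)² = 0.0456
δS = √(2.54) = 1.59
S = 15.09, so δS/S = 1.59/15.09 = 0.106.

10.6%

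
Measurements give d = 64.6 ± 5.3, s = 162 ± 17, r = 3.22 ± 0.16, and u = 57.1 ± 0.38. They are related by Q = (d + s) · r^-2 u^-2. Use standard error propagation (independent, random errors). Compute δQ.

Let w = d + s = 227. δw = √(δd² + δs²) = √(28.1 + 289) = 17.8, so δw/w = 0.0786.
Q is then a monomial in w, r, u:
δQ/Q = √((δw/w)² + (-2·δr/r)² + (-2·δu/u)²) = √(0.00618 + 0.00988 + 0.000177) = 0.127
Q = 0.00670, so δQ = 0.127 × 0.00670 = 0.000854.

0.000854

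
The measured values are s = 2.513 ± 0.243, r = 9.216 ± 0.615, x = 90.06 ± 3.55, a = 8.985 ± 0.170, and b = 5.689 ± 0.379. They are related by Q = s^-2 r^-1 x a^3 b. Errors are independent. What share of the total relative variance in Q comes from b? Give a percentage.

(δQ/Q)² = (-2·δs/s)² + (-1·δr/r)² + (1·δx/x)² + (3·δa/a)² + (1·δb/b)²
  s term: (-2×0.0967)² = 0.0374
  r term: (-1×0.0667)² = 0.00445
  x term: (1×0.0394)² = 0.00155
  a term: (3×0.0189)² = 0.00322
  b term: (1×0.0666)² = 0.00444
Total = 0.0511. Share from b = 0.00444/0.0511 = 0.0869.

8.69%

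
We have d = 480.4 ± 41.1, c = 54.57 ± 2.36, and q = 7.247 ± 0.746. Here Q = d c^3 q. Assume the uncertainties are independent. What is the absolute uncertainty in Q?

1.05e+08

Relative error in a monomial: (δQ/Q)² = Σ (nᵢ · δxᵢ/xᵢ)².
  (1·δd/d)² = (1×0.0856)² = 0.00732;  (3·δc/c)² = (3×0.0432)² = 0.0168;  (1·δq/q)² = (1×0.103)² = 0.0106
δQ/Q = √(0.0347) = 0.186
Q = 5.657e+08, so δQ = 0.186 × 5.657e+08 = 1.05e+08.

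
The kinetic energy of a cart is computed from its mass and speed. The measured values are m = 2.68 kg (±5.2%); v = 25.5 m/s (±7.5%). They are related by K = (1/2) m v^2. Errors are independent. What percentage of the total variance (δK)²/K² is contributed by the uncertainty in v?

89.3%

(δK/K)² = (1·δm/m)² + (2·δv/v)²
  m term: (1×0.0520)² = 0.00270
  v term: (2×0.0750)² = 0.0225
Total = 0.0252. Share from v = 0.0225/0.0252 = 0.893.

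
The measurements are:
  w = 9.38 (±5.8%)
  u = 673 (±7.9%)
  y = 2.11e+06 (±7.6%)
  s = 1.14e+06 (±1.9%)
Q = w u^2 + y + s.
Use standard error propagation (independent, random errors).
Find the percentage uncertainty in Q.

Let p = w·u^2 = 4.25e+06. δp/p = √((1·δw/w)² + (2·δu/u)²) = √(0.00336 + 0.0250) = 0.168, so δp = 7.15e+05.
Q = p + y + s: δQ = √(δp² + δy² + δs²) = √(5.11e+11 + 2.57e+10 + 4.69e+08) = 7.33e+05
Q = 7.5e+06, so δQ/Q = 7.33e+05/7.5e+06 = 0.0978.

9.78%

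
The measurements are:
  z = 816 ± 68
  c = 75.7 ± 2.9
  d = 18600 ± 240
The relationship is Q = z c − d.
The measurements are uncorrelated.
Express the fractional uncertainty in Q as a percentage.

Let p = z·c = 61800. δp/p = √((1·δz/z)² + (1·δc/c)²) = √(0.00694 + 0.00147) = 0.0917, so δp = 5670.
Q = p − d: δQ = √(δp² + δd²) = √(3.21e+07 + 57600) = 5670
Q = 43200, so δQ/Q = 5670/43200 = 0.131.

13.1%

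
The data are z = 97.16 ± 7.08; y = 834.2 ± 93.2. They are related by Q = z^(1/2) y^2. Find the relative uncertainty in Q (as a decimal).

Relative error in a monomial: (δQ/Q)² = Σ (nᵢ · δxᵢ/xᵢ)².
  (½·δz/z)² = (0.5×0.0729)² = 0.00133;  (2·δy/y)² = (2×0.112)² = 0.0499
δQ/Q = √(0.0513) = 0.226

0.226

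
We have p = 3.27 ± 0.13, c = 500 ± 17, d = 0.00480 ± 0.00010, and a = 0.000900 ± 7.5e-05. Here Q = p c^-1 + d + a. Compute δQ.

Let w = p·c^-1 = 0.00654. δw/w = √((1·δp/p)² + (-1·δc/c)²) = √(0.00158 + 0.00116) = 0.0523, so δw = 0.000342.
Q = w + d + a: δQ = √(δw² + δd² + δa²) = √(1.17e-07 + 1e-08 + 5.62e-09) = 0.000364

0.000364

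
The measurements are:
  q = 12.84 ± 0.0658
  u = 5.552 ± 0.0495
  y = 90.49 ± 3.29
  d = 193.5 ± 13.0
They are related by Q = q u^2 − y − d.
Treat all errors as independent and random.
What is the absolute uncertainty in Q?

15.3

Let p = q·u^2 = 395.8. δp/p = √((1·δq/q)² + (2·δu/u)²) = √(2.63e-05 + 0.000318) = 0.0186, so δp = 7.34.
Q = p − y − d: δQ = √(δp² + δy² + δd²) = √(53.9 + 10.8 + 169) = 15.3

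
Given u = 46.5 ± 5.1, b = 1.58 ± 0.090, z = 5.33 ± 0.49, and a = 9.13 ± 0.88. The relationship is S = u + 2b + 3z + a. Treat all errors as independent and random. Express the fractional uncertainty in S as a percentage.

For a sum/difference, combine absolute errors in quadrature:
  (δu)² = 26.0;  (2·δb)² = 0.0324;  (3·δz)² = 2.16;  (δa)² = 0.774
δS = √(29.0) = 5.38
S = 74.8, so δS/S = 5.38/74.8 = 0.0720.

7.20%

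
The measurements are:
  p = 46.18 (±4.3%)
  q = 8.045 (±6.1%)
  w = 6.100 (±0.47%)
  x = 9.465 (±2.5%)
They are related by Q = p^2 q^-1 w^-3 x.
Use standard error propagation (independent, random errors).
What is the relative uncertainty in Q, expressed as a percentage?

Since Q is a product/quotient, work with relative uncertainties:
  (2·δp/p)² = (2×0.0430)² = 0.00740;  (-1·δq/q)² = (-1×0.0610)² = 0.00372;  (-3·δw/w)² = (-3×0.00470)² = 0.000199;  (1·δx/x)² = (1×0.0250)² = 0.000625
δQ/Q = √(0.0119) = 0.109

10.9%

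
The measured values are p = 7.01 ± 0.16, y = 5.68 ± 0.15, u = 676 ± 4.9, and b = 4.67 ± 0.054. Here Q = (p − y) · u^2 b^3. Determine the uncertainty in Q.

1.05e+07

Let w = p − y = 1.33. δw = √(δp² + δy²) = √(0.0256 + 0.0225) = 0.219, so δw/w = 0.165.
Q is then a monomial in w, u, b:
δQ/Q = √((δw/w)² + (2·δu/u)² + (3·δb/b)²) = √(0.0272 + 0.000210 + 0.00120) = 0.169
Q = 6.19e+07, so δQ = 0.169 × 6.19e+07 = 1.05e+07.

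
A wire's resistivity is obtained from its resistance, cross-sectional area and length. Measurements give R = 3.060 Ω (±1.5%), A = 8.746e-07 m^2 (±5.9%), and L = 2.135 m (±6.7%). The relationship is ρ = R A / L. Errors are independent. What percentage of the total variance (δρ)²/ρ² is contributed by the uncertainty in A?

(δρ/ρ)² = (1·δR/R)² + (1·δA/A)² + (-1·δL/L)²
  R term: (1×0.0150)² = 0.000225
  A term: (1×0.0590)² = 0.00348
  L term: (-1×0.0670)² = 0.00449
Total = 0.00820. Share from A = 0.00348/0.00820 = 0.425.

42.5%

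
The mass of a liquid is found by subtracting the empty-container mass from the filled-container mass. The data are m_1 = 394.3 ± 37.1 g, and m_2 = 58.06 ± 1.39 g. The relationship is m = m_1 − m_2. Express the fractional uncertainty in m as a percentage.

Each term contributes (cᵢ δxᵢ)² to (δm)²:
  (δm_1)² = 1380;  (δm_2)² = 1.93
δm = √(1380) = 37.1 g
m = 336.2 g, so δm/m = 37.1/336.2 = 0.110.

11.0%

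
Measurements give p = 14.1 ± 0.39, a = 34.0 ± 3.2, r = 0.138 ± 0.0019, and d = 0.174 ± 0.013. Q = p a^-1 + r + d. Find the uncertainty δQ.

0.0428

Let w = p·a^-1 = 0.415. δw/w = √((1·δp/p)² + (-1·δa/a)²) = √(0.000765 + 0.00886) = 0.0981, so δw = 0.0407.
Q = w + r + d: δQ = √(δw² + δr² + δd²) = √(0.00166 + 3.61e-06 + 0.000169) = 0.0428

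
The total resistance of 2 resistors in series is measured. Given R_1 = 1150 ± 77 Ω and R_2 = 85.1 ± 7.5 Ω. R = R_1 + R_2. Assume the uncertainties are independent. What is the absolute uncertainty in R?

Each term contributes (cᵢ δxᵢ)² to (δR)²:
  (δR_1)² = 5930;  (δR_2)² = 56.2
δR = √(5990) = 77.4 Ω

77.4 Ω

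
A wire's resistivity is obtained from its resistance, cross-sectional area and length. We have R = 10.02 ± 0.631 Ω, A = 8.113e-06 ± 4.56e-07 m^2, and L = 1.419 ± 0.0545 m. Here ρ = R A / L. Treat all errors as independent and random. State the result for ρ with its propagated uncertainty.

(5.729 ± 0.531) × 10^-5 Ω·m

Products/powers → add relative errors in quadrature, weighted by exponent:
  (1·δR/R)² = (1×0.0630)² = 0.00397;  (1·δA/A)² = (1×0.0562)² = 0.00316;  (-1·δL/L)² = (-1×0.0384)² = 0.00148
δρ/ρ = √(0.00860) = 0.0927
ρ = 5.729e-05 Ω·m, so δρ = 0.0927 × 5.729e-05 = 5.31e-06 Ω·m.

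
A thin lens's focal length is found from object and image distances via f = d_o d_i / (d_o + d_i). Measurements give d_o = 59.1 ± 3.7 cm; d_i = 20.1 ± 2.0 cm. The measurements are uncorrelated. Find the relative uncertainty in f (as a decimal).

0.0759

∂f/∂d_o = (d_i/(d_o+d_i))² = 0.0644;  ∂f/∂d_i = (d_o/(d_o+d_i))² = 0.557
δf = √((∂f/∂d_o · δd_o)² + (∂f/∂d_i · δd_i)²) = √(0.0568 + 1.24) = 1.14 cm
f = 15.0 cm, so δf/f = 1.14/15.0 = 0.0759.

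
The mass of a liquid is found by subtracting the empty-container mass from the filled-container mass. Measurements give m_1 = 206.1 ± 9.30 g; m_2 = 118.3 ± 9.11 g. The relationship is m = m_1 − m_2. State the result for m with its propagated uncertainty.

87.80 ± 13.0 g

Absolute uncertainties add in quadrature for a linear combination:
  (δm_1)² = 86.5;  (δm_2)² = 83.0
δm = √(169) = 13.0 g
m = 87.80 g.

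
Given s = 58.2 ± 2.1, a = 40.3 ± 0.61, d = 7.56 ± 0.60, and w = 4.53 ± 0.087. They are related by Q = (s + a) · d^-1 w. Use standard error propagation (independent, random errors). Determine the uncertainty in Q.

Let u = s + a = 98.5. δu = √(δs² + δa²) = √(4.41 + 0.372) = 2.19, so δu/u = 0.0222.
Q is then a monomial in u, d, w:
δQ/Q = √((δu/u)² + (-1·δd/d)² + (1·δw/w)²) = √(0.000493 + 0.00630 + 0.000369) = 0.0846
Q = 59.0, so δQ = 0.0846 × 59.0 = 4.99.

4.99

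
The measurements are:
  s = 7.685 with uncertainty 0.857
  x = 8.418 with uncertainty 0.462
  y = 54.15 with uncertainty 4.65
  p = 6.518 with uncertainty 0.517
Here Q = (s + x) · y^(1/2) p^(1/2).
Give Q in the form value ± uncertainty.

Let u = s + x = 16.10. δu = √(δs² + δx²) = √(0.734 + 0.213) = 0.974, so δu/u = 0.0605.
Q is then a monomial in u, y, p:
δQ/Q = √((δu/u)² + (½·δy/y)² + (½·δp/p)²) = √(0.00366 + 0.00184 + 0.00157) = 0.0841
Q = 302.5, so δQ = 0.0841 × 302.5 = 25.4.

302.5 ± 25.4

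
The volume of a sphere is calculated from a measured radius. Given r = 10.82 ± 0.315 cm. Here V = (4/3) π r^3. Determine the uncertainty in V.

For a monomial V ∝ r^3, fractional errors add in quadrature:
  (3·δr/r)² = (3×0.0291)² = 0.00763
δV/V = √(0.00763) = 0.0873
V = 5306 cm^3, so δV = 0.0873 × 5306 = 463 cm^3.

463 cm^3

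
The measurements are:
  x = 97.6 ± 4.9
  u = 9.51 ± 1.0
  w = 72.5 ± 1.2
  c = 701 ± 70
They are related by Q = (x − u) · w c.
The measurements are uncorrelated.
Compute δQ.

5.2e+05

Let h = x − u = 88.1. δh = √(δx² + δu²) = √(24.0 + 1.00) = 5.00, so δh/h = 0.0568.
Q is then a monomial in h, w, c:
δQ/Q = √((δh/h)² + (1·δw/w)² + (1·δc/c)²) = √(0.00322 + 0.000274 + 0.00997) = 0.116
Q = 4.48e+06, so δQ = 0.116 × 4.48e+06 = 5.2e+05.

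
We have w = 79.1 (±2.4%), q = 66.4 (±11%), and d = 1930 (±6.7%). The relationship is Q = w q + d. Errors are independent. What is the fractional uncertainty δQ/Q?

0.0843

Let p = w·q = 5250. δp/p = √((1·δw/w)² + (1·δq/q)²) = √(0.000576 + 0.0121) = 0.113, so δp = 591.
Q = p + d: δQ = √(δp² + δd²) = √(3.5e+05 + 16700) = 605
Q = 7180, so δQ/Q = 605/7180 = 0.0843.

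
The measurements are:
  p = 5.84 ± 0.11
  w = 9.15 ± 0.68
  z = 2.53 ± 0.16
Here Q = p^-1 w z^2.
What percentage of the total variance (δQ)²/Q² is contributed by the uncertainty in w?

25.2%

(δQ/Q)² = (-1·δp/p)² + (1·δw/w)² + (2·δz/z)²
  p term: (-1×0.0188)² = 0.000355
  w term: (1×0.0743)² = 0.00552
  z term: (2×0.0632)² = 0.0160
Total = 0.0219. Share from w = 0.00552/0.0219 = 0.252.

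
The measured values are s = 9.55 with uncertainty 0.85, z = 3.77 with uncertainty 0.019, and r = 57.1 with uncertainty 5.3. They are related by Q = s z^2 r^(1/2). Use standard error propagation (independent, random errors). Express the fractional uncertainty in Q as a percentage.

10.1%

Products/powers → add relative errors in quadrature, weighted by exponent:
  (1·δs/s)² = (1×0.0890)² = 0.00792;  (2·δz/z)² = (2×0.00504)² = 0.000102;  (½·δr/r)² = (0.5×0.0928)² = 0.00215
δQ/Q = √(0.0102) = 0.101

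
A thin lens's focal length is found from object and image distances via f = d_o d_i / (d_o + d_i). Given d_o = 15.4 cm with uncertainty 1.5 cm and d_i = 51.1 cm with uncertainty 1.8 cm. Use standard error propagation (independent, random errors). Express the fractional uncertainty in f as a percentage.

7.53%

∂f/∂d_o = (d_i/(d_o+d_i))² = 0.590;  ∂f/∂d_i = (d_o/(d_o+d_i))² = 0.0536
δf = √((∂f/∂d_o · δd_o)² + (∂f/∂d_i · δd_i)²) = √(0.784 + 0.00932) = 0.891 cm
f = 11.8 cm, so δf/f = 0.891/11.8 = 0.0753.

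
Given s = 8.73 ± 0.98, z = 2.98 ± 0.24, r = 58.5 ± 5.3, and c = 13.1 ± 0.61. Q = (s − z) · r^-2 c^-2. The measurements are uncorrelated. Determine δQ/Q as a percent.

26.9%

Let u = s − z = 5.75. δu = √(δs² + δz²) = √(0.960 + 0.0576) = 1.01, so δu/u = 0.175.
Q is then a monomial in u, r, c:
δQ/Q = √((δu/u)² + (-2·δr/r)² + (-2·δc/c)²) = √(0.0308 + 0.0328 + 0.00867) = 0.269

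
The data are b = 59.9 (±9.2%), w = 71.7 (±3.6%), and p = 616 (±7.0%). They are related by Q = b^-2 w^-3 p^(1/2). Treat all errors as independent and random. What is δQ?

Products/powers → add relative errors in quadrature, weighted by exponent:
  (-2·δb/b)² = (-2×0.0920)² = 0.0339;  (-3·δw/w)² = (-3×0.0360)² = 0.0117;  (½·δp/p)² = (0.5×0.0700)² = 0.00123
δQ/Q = √(0.0467) = 0.216
Q = 1.88e-08, so δQ = 0.216 × 1.88e-08 = 4.06e-09.

4.06e-09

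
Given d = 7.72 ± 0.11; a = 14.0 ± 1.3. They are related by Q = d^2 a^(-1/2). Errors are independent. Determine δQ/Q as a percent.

5.45%

Products/powers → add relative errors in quadrature, weighted by exponent:
  (2·δd/d)² = (2×0.0142)² = 0.000812;  (−½·δa/a)² = (-0.5×0.0929)² = 0.00216
δQ/Q = √(0.00297) = 0.0545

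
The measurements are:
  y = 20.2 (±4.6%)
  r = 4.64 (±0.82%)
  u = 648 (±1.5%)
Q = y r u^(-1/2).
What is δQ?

0.174

For a monomial Q ∝ y, r, u^(-1/2), fractional errors add in quadrature:
  (1·δy/y)² = (1×0.0460)² = 0.00212;  (1·δr/r)² = (1×0.00820)² = 6.72e-05;  (−½·δu/u)² = (-0.5×0.0150)² = 5.62e-05
δQ/Q = √(0.00224) = 0.0473
Q = 3.68, so δQ = 0.0473 × 3.68 = 0.174.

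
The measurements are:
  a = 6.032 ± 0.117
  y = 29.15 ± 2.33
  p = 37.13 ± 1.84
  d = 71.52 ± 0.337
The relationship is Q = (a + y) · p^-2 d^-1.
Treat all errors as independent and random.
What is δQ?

4.26e-05

Let u = a + y = 35.18. δu = √(δa² + δy²) = √(0.0137 + 5.43) = 2.33, so δu/u = 0.0663.
Q is then a monomial in u, p, d:
δQ/Q = √((δu/u)² + (-2·δp/p)² + (-1·δd/d)²) = √(0.00440 + 0.00982 + 2.22e-05) = 0.119
Q = 0.0003568, so δQ = 0.119 × 0.0003568 = 4.26e-05.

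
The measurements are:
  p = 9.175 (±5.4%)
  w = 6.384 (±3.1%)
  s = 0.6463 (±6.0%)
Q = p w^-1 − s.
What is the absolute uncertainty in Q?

Let h = p·w^-1 = 1.437. δh/h = √((1·δp/p)² + (-1·δw/w)²) = √(0.00292 + 0.000961) = 0.0623, so δh = 0.0895.
Q = h − s: δQ = √(δh² + δs²) = √(0.00801 + 0.00150) = 0.0975

0.0975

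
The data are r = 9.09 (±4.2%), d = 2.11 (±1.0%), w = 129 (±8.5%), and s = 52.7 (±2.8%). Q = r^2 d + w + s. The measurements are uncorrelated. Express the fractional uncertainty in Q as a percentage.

Let p = r^2·d = 174. δp/p = √((2·δr/r)² + (1·δd/d)²) = √(0.00706 + 0.000100) = 0.0846, so δp = 14.7.
Q = p + w + s: δQ = √(δp² + δw² + δs²) = √(218 + 120 + 2.18) = 18.4
Q = 356, so δQ/Q = 18.4/356 = 0.0518.

5.18%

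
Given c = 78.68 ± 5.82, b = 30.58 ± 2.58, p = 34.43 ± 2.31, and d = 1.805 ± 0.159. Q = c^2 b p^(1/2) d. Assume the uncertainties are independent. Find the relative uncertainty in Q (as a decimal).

Products/powers → add relative errors in quadrature, weighted by exponent:
  (2·δc/c)² = (2×0.0740)² = 0.0219;  (1·δb/b)² = (1×0.0844)² = 0.00712;  (½·δp/p)² = (0.5×0.0671)² = 0.00113;  (1·δd/d)² = (1×0.0881)² = 0.00776
δQ/Q = √(0.0379) = 0.195

0.195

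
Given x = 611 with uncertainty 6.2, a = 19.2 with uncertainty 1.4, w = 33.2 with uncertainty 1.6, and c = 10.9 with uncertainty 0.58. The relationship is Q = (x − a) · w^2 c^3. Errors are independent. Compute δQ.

Let u = x − a = 592. δu = √(δx² + δa²) = √(38.4 + 1.96) = 6.36, so δu/u = 0.0107.
Q is then a monomial in u, w, c:
δQ/Q = √((δu/u)² + (2·δw/w)² + (3·δc/c)²) = √(0.000115 + 0.00929 + 0.0255) = 0.187
Q = 8.45e+08, so δQ = 0.187 × 8.45e+08 = 1.58e+08.

1.58e+08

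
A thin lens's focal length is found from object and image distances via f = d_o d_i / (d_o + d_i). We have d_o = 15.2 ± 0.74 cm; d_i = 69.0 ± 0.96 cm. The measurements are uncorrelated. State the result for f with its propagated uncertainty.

12.5 ± 0.498 cm

∂f/∂d_o = (d_i/(d_o+d_i))² = 0.672;  ∂f/∂d_i = (d_o/(d_o+d_i))² = 0.0326
δf = √((∂f/∂d_o · δd_o)² + (∂f/∂d_i · δd_i)²) = √(0.247 + 0.000979) = 0.498 cm
f = 12.5 cm.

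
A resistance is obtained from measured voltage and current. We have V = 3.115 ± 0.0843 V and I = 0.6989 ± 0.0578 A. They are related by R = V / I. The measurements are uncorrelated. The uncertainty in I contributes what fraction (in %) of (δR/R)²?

90.3%

(δR/R)² = (1·δV/V)² + (-1·δI/I)²
  V term: (1×0.0271)² = 0.000732
  I term: (-1×0.0827)² = 0.00684
Total = 0.00757. Share from I = 0.00684/0.00757 = 0.903.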